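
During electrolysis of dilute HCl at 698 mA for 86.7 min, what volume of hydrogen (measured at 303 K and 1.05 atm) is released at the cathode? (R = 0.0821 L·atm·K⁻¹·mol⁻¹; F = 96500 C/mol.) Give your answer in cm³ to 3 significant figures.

Q = 0.698 A × 5202 s = 3631 C
Moles of electrons = 3631 / 96500 = 0.03763 mol
2H⁺ + 2e⁻ → H₂, so n(H₂) = 0.03763 / 2 = 0.01882 mol
V = nRT/P = 0.01882 × 0.0821 × 303 / 1.05 = 0.4459 L
= 446 cm³

446 cm³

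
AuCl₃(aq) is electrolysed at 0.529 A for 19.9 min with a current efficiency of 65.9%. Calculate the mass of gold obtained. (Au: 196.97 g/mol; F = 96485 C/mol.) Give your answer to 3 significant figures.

Q = 0.529 × 1194 = 631.6 C
n(e⁻) = 631.6 / 96485 = 0.006546 mol
Au³⁺ + 3e⁻ → Au, so theoretical m(Au) = 0.002182 × 196.97 = 0.4298 g
Actual mass = 65.9% × 0.4298 = 0.283 g

0.283 g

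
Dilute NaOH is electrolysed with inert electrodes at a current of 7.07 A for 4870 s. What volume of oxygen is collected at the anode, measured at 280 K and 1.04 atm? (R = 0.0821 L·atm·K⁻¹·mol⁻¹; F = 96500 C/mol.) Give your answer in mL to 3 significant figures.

1970 mL

Q = It = 7.07 × 4870 = 34430 C
Moles of electrons = 34430 / 96500 = 0.3568 mol
2H₂O → O₂ + 4H⁺ + 4e⁻, so n(O₂) = 0.3568 / 4 = 0.08920 mol
V = nRT/P = 0.08920 × 0.0821 × 280 / 1.04 = 1.972 L
= 1970 mL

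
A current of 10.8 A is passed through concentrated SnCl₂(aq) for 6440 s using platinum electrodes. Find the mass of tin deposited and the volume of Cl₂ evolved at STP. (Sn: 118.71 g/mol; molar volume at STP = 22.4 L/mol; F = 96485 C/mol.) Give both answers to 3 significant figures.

42.8 g Sn; 8.07 L Cl₂

Q = 10.8 × 6440 = 69550 C; n(e⁻) = 69550 / 96485 = 0.7208 mol
Cathode: Sn²⁺ + 2e⁻ → Sn → n(Sn) = 0.7208/2 = 0.3604 mol → 42.8 g
Anode: 2Cl⁻ → Cl₂ + 2e⁻ → n(Cl₂) = 0.7208/2 = 0.3604 mol → 8.07 L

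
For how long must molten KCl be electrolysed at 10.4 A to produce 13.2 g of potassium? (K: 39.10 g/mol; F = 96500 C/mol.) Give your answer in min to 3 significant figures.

n(K) = 13.2 / 39.10 = 0.3376 mol
K⁺ + e⁻ → K, so n(e⁻) = 0.3376 mol
Q = 0.3376 × 96500 = 32580 C
t = Q / I = 32580 / 10.4 = 3133 s = 52.2 min

52.2 min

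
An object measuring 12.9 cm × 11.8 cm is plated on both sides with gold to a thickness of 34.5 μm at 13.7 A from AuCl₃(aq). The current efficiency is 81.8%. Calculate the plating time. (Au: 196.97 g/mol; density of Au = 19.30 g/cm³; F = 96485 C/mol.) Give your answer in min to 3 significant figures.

44.3 min

Plated area = 2 × 12.9 × 11.8 = 304.4 cm²
Volume = 304.4 × 34.5×10⁻⁴ cm = 1.050 cm³
m(Au) = 1.050 × 19.30 = 20.27 g
n(Au) = 20.27 / 196.97 = 0.1029 mol; n(e⁻) = 3 × 0.1029 = 0.3087 mol
Q = 0.3087 × 96485 / 0.818 = 36410 C
t = 36410 / 13.7 = 2658 s = 44.3 min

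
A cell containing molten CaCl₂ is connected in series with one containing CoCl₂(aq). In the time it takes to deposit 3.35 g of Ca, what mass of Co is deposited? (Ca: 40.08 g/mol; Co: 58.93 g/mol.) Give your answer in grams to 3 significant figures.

4.93 g

n(Ca) = 3.35 / 40.08 = 0.08358 mol
Ca²⁺ + 2e⁻ → Ca, so n(e⁻) = 2 × 0.08358 = 0.1672 mol
Since the cells are in series, n(e⁻) in the Co cell is also 0.1672 mol.
Co²⁺ + 2e⁻ → Co, so n(Co) = 0.1672 / 2 = 0.08360 mol
m(Co) = 0.08360 × 58.93 = 4.93 g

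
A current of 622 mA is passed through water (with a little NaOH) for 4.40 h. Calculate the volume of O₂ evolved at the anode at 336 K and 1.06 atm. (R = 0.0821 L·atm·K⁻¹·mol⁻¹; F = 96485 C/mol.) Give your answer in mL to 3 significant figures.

664 mL

Q = 0.622 A × 15840 s = 9852 C
Moles of electrons = 9852 / 96485 = 0.1021 mol
2H₂O → O₂ + 4H⁺ + 4e⁻, so n(O₂) = 0.1021 / 4 = 0.02553 mol
V = nRT/P = 0.02553 × 0.0821 × 336 / 1.06 = 0.6644 L
= 664 mL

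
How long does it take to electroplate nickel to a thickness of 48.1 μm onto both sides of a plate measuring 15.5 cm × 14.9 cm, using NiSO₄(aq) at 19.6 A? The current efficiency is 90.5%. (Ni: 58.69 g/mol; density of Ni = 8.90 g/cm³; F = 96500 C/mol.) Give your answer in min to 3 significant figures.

Plated area = 2 × 15.5 × 14.9 = 461.9 cm²
Volume = 461.9 × 48.1×10⁻⁴ cm = 2.222 cm³
m(Ni) = 2.222 × 8.90 = 19.78 g
n(Ni) = 19.78 / 58.69 = 0.3370 mol; n(e⁻) = 2 × 0.3370 = 0.6740 mol
Q = 0.6740 × 96500 / 0.905 = 71870 C
t = 71870 / 19.6 = 3667 s = 61.1 min

61.1 min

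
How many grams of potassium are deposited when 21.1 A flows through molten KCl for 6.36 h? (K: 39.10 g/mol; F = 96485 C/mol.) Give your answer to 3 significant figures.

Charge passed = 21.1 × 22896 = 4.831×10^5 C
n(e⁻) = 4.831×10^5 / 96485 = 5.007 mol
K⁺ + e⁻ → K, so n(K) = 5.007 mol
m = 5.007 × 39.10 = 196 g

196 g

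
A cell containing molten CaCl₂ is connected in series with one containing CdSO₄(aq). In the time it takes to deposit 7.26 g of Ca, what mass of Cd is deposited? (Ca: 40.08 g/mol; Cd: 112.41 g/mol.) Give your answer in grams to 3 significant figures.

n(Ca) = 7.26 / 40.08 = 0.1811 mol
Ca²⁺ + 2e⁻ → Ca, so n(e⁻) = 2 × 0.1811 = 0.3622 mol
Since the cells are in series, n(e⁻) in the Cd cell is also 0.3622 mol.
Cd²⁺ + 2e⁻ → Cd, so n(Cd) = 0.3622 / 2 = 0.1811 mol
m(Cd) = 0.1811 × 112.41 = 20.4 g

20.4 g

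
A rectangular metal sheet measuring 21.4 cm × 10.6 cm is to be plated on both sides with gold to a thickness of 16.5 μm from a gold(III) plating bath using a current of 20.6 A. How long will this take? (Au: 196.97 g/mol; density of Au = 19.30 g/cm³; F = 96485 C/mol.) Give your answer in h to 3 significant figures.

0.286 h

Plated area = 2 × 21.4 × 10.6 = 453.7 cm²
Volume = 453.7 × 16.5×10⁻⁴ cm = 0.7486 cm³
m(Au) = 0.7486 × 19.30 = 14.45 g
n(Au) = 14.45 / 196.97 = 0.07336 mol; n(e⁻) = 3 × 0.07336 = 0.2201 mol
Q = 0.2201 × 96485 = 21240 C
t = 21240 / 20.6 = 1031 s = 0.286 h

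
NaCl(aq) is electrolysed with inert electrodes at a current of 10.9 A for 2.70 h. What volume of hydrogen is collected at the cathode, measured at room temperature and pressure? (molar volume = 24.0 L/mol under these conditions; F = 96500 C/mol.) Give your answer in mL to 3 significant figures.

Q = It = 10.9 × 9720 = 1.059×10^5 C
n(e⁻) = 1.059×10^5 / 96500 = 1.097 mol
2H⁺ + 2e⁻ → H₂, so n(H₂) = 1.097 / 2 = 0.5485 mol
V = 0.5485 × 24.0 = 13.16 L
= 13200 mL

13200 mL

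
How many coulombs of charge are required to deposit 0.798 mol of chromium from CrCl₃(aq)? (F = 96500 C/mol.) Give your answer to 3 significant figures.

2.31×10^5 C

Cr³⁺ + 3e⁻ → Cr, so n(e⁻) = 3 × 0.798 = 2.394 mol
Q = 2.394 × 96500 = 2.310×10^5 C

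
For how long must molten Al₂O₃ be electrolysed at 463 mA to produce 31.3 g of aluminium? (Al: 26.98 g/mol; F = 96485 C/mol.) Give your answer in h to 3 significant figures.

n(Al) = 31.3 / 26.98 = 1.160 mol
Al³⁺ + 3e⁻ → Al, so n(e⁻) = 3 × 1.160 = 3.480 mol
Q = 3.480 × 96485 = 3.358×10^5 C
t = Q / I = 3.358×10^5 / 0.463 = 7.253×10^5 s = 201 h

201 h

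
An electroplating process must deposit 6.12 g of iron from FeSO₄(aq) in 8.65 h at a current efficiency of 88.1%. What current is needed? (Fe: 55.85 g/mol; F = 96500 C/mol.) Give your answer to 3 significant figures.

n(Fe) = 6.12 / 55.85 = 0.1096 mol
Fe²⁺ + 2e⁻ → Fe, so n(e⁻) = 2 × 0.1096 = 0.2192 mol
Q = 0.2192 × 96500 / 0.881 = 24010 C
I = Q / t = 24010 / 31140 s = 0.771 A

0.771 A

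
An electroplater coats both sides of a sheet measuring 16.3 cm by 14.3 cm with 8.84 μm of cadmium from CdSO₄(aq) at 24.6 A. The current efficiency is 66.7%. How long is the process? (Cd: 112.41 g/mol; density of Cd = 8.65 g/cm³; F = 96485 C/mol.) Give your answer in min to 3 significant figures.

6.22 min

Plated area = 2 × 16.3 × 14.3 = 466.2 cm²
Volume = 466.2 × 8.84×10⁻⁴ cm = 0.4121 cm³
m(Cd) = 0.4121 × 8.65 = 3.565 g
n(Cd) = 3.565 / 112.41 = 0.03171 mol; n(e⁻) = 2 × 0.03171 = 0.06342 mol
Q = 0.06342 × 96485 / 0.667 = 9174 C
t = 9174 / 24.6 = 372.9 s = 6.22 min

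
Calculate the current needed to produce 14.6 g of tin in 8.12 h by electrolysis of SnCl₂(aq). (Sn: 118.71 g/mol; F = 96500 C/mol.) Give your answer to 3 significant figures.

n(Sn) = 14.6 / 118.71 = 0.1230 mol
Sn²⁺ + 2e⁻ → Sn, so n(e⁻) = 2 × 0.1230 = 0.2460 mol
Q = 0.2460 × 96500 = 23740 C
I = Q / t = 23740 / 29232 s = 0.812 A

0.812 A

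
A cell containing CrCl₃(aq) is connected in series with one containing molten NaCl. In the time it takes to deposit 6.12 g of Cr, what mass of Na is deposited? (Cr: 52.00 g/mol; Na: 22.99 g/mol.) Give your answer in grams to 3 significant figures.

8.12 g

n(Cr) = 6.12 / 52.00 = 0.1177 mol
Cr³⁺ + 3e⁻ → Cr, so n(e⁻) = 3 × 0.1177 = 0.3531 mol
Since the cells are in series, n(e⁻) in the Na cell is also 0.3531 mol.
Na⁺ + e⁻ → Na, so n(Na) = 0.3531 mol
m(Na) = 0.3531 × 22.99 = 8.12 g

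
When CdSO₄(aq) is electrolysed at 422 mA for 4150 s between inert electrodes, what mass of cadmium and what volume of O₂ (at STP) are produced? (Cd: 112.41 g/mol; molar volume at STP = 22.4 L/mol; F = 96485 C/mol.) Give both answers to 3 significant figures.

Q = 0.422 × 4150 = 1751 C; n(e⁻) = 1751 / 96485 = 0.01815 mol
Cathode: Cd²⁺ + 2e⁻ → Cd → n(Cd) = 0.01815/2 = 0.009075 mol → 1.02 g
Anode: 2H₂O → O₂ + 4H⁺ + 4e⁻ → n(O₂) = 0.01815/4 = 0.004538 mol → 0.102 L

1.02 g Cd; 0.102 L O₂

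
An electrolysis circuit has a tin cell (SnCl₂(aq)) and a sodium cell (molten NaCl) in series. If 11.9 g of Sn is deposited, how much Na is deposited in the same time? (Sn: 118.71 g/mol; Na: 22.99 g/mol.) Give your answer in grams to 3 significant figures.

n(Sn) = 11.9 / 118.71 = 0.1002 mol
Sn²⁺ + 2e⁻ → Sn, so n(e⁻) = 2 × 0.1002 = 0.2004 mol
In series, the same 0.2004 mol of electrons flows through the second cell.
Na⁺ + e⁻ → Na, so n(Na) = 0.2004 mol
m(Na) = 0.2004 × 22.99 = 4.61 g

4.61 g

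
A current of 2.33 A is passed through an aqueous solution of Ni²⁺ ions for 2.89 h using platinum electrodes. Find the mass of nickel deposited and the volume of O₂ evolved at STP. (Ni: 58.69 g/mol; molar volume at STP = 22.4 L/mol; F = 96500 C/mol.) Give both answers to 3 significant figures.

7.37 g Ni; 1.41 L O₂

Q = 2.33 × 10404 = 24240 C; n(e⁻) = 24240 / 96500 = 0.2512 mol
Cathode: Ni²⁺ + 2e⁻ → Ni → n(Ni) = 0.2512/2 = 0.1256 mol → 7.37 g
Anode: 2H₂O → O₂ + 4H⁺ + 4e⁻ → n(O₂) = 0.2512/4 = 0.06280 mol → 1.41 L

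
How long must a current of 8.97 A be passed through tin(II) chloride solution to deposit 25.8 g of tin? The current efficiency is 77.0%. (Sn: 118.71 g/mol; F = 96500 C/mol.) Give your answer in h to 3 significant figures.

n(Sn) = 25.8 / 118.71 = 0.2173 mol
Sn²⁺ + 2e⁻ → Sn, so n(e⁻) = 2 × 0.2173 = 0.4346 mol
Q = 0.4346 × 96500 / 0.770 = 54470 C
t = Q / I = 54470 / 8.97 = 6072 s = 1.69 h

1.69 h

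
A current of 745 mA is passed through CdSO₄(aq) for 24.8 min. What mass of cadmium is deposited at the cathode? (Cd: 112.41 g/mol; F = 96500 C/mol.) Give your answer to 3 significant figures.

Q = 0.745 A × 1488 s = 1109 C
Moles of electrons = 1109 / 96500 = 0.01149 mol
Cd²⁺ + 2e⁻ → Cd, so n(Cd) = 0.01149 / 2 = 0.005745 mol
m = 0.005745 × 112.41 = 0.646 g

0.646 g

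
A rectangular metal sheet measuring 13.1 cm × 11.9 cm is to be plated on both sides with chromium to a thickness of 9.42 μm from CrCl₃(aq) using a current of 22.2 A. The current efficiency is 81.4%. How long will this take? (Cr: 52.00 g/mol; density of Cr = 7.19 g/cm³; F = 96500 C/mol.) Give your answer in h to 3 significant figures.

0.181 h

Plated area = 2 × 13.1 × 11.9 = 311.8 cm²
Volume = 311.8 × 9.42×10⁻⁴ cm = 0.2937 cm³
m(Cr) = 0.2937 × 7.19 = 2.112 g
n(Cr) = 2.112 / 52.00 = 0.04062 mol; n(e⁻) = 3 × 0.04062 = 0.1219 mol
Q = 0.1219 × 96500 / 0.814 = 14450 C
t = 14450 / 22.2 = 650.9 s = 0.181 h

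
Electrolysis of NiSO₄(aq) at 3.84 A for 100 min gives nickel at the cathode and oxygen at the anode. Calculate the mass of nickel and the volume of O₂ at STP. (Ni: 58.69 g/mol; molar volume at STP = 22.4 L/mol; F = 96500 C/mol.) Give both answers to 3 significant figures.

Q = 3.84 × 6000 = 23040 C; n(e⁻) = 23040 / 96500 = 0.2388 mol
Cathode: Ni²⁺ + 2e⁻ → Ni → n(Ni) = 0.2388/2 = 0.1194 mol → 7.01 g
Anode: 2H₂O → O₂ + 4H⁺ + 4e⁻ → n(O₂) = 0.2388/4 = 0.05970 mol → 1.34 L

7.01 g Ni; 1.34 L O₂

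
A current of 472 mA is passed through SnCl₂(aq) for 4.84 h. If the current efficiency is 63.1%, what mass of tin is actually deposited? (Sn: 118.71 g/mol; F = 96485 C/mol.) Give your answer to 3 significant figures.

Q = 0.472 × 17424 = 8224 C
n(e⁻) = 8224 / 96485 = 0.08524 mol
Sn²⁺ + 2e⁻ → Sn, so theoretical m(Sn) = 0.04262 × 118.71 = 5.059 g
Actual mass = 63.1% × 5.059 = 3.19 g

3.19 g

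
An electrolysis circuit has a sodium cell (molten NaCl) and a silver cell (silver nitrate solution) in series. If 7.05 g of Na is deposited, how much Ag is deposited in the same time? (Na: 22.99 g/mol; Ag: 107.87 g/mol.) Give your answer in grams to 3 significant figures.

33.1 g

n(Na) = 7.05 / 22.99 = 0.3067 mol
Na⁺ + e⁻ → Na, so n(e⁻) = 0.3067 mol
The cells are in series, so the same charge (and hence the same n(e⁻) = 0.3067 mol) passes through both.
Ag⁺ + e⁻ → Ag, so n(Ag) = 0.3067 mol
m(Ag) = 0.3067 × 107.87 = 33.1 g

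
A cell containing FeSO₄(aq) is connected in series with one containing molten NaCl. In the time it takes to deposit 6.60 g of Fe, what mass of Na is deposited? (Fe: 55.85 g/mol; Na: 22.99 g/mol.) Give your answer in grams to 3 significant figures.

n(Fe) = 6.60 / 55.85 = 0.1182 mol
Fe²⁺ + 2e⁻ → Fe, so n(e⁻) = 2 × 0.1182 = 0.2364 mol
Since the cells are in series, n(e⁻) in the Na cell is also 0.2364 mol.
Na⁺ + e⁻ → Na, so n(Na) = 0.2364 mol
m(Na) = 0.2364 × 22.99 = 5.43 g

5.43 g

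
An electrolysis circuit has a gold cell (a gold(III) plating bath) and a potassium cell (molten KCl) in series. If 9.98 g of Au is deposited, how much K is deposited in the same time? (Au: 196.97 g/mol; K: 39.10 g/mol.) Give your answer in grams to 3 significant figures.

5.94 g

n(Au) = 9.98 / 196.97 = 0.05067 mol
Au³⁺ + 3e⁻ → Au, so n(e⁻) = 3 × 0.05067 = 0.1520 mol
Since the cells are in series, n(e⁻) in the K cell is also 0.1520 mol.
K⁺ + e⁻ → K, so n(K) = 0.1520 mol
m(K) = 0.1520 × 39.10 = 5.94 g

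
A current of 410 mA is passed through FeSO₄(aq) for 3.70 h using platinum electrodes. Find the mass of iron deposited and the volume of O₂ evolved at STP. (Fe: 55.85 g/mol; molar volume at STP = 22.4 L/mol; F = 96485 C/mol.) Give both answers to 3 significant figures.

Q = 0.410 × 13320 = 5461 C; n(e⁻) = 5461 / 96485 = 0.05660 mol
Cathode: Fe²⁺ + 2e⁻ → Fe → n(Fe) = 0.05660/2 = 0.02830 mol → 1.58 g
Anode: 2H₂O → O₂ + 4H⁺ + 4e⁻ → n(O₂) = 0.05660/4 = 0.01415 mol → 0.317 L

1.58 g Fe; 0.317 L O₂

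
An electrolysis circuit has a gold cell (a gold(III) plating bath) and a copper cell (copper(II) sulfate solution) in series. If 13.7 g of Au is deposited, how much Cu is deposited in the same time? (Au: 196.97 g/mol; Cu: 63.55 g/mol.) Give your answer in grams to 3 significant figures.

6.63 g

n(Au) = 13.7 / 196.97 = 0.06955 mol
Au³⁺ + 3e⁻ → Au, so n(e⁻) = 3 × 0.06955 = 0.2087 mol
Same current for the same time ⇒ same n(e⁻) = 0.2087 mol in both cells.
Cu²⁺ + 2e⁻ → Cu, so n(Cu) = 0.2087 / 2 = 0.1044 mol
m(Cu) = 0.1044 × 63.55 = 6.63 g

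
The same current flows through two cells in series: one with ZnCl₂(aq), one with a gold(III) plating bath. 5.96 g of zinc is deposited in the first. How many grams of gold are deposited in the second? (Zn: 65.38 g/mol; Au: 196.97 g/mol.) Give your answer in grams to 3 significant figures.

12.0 g

n(Zn) = 5.96 / 65.38 = 0.09116 mol
Zn²⁺ + 2e⁻ → Zn, so n(e⁻) = 2 × 0.09116 = 0.1823 mol
The cells are in series, so the same charge (and hence the same n(e⁻) = 0.1823 mol) passes through both.
Au³⁺ + 3e⁻ → Au, so n(Au) = 0.1823 / 3 = 0.06077 mol
m(Au) = 0.06077 × 196.97 = 12.0 g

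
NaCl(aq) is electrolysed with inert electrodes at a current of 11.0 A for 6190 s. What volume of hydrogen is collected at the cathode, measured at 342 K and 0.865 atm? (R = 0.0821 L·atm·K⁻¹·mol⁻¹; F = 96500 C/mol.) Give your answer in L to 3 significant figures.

Q = It = 11.0 × 6190 = 68090 C
n(e⁻) = Q/F = 68090/96500 = 0.7056 mol
2H⁺ + 2e⁻ → H₂, so n(H₂) = 0.7056 / 2 = 0.3528 mol
V = nRT/P = 0.3528 × 0.0821 × 342 / 0.865 = 11.45 L

11.5 L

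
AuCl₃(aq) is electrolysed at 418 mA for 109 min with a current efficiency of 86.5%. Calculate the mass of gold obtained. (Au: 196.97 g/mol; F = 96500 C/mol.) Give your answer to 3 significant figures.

Q = 0.418 × 6540 = 2734 C
n(e⁻) = 2734 / 96500 = 0.02833 mol
Au³⁺ + 3e⁻ → Au, so theoretical m(Au) = 0.009443 × 196.97 = 1.860 g
Actual mass = 86.5% × 1.860 = 1.61 g

1.61 g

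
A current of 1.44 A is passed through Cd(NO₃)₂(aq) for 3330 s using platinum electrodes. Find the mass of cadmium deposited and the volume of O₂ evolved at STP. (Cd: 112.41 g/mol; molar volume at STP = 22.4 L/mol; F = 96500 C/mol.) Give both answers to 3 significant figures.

Q = 1.44 × 3330 = 4795 C; n(e⁻) = 4795 / 96500 = 0.04969 mol
Cathode: Cd²⁺ + 2e⁻ → Cd → n(Cd) = 0.04969/2 = 0.02485 mol → 2.79 g
Anode: 2H₂O → O₂ + 4H⁺ + 4e⁻ → n(O₂) = 0.04969/4 = 0.01242 mol → 0.278 L

2.79 g Cd; 0.278 L O₂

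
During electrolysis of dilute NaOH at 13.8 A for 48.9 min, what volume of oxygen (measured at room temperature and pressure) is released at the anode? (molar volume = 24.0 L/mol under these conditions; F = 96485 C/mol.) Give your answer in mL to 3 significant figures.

2520 mL

Charge passed = 13.8 × 2934 = 40490 C
Moles of electrons = 40490 / 96485 = 0.4197 mol
2H₂O → O₂ + 4H⁺ + 4e⁻, so n(O₂) = 0.4197 / 4 = 0.1049 mol
V = 0.1049 × 24.0 = 2.518 L
= 2520 mL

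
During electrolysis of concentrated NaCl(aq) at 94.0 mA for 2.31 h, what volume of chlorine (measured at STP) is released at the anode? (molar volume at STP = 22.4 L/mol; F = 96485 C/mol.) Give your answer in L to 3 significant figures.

Q = It = 0.0940 × 8316 = 781.7 C
Moles of electrons = 781.7 / 96485 = 0.008102 mol
2Cl⁻ → Cl₂ + 2e⁻, so n(Cl₂) = 0.008102 / 2 = 0.004051 mol
V = 0.004051 × 22.4 = 0.09074 L

0.0907 L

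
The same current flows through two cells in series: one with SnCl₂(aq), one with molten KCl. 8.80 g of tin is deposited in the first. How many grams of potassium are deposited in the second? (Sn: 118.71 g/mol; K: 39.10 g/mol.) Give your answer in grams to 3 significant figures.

5.80 g

n(Sn) = 8.80 / 118.71 = 0.07413 mol
Sn²⁺ + 2e⁻ → Sn, so n(e⁻) = 2 × 0.07413 = 0.1483 mol
In series, the same 0.1483 mol of electrons flows through the second cell.
K⁺ + e⁻ → K, so n(K) = 0.1483 mol
m(K) = 0.1483 × 39.10 = 5.80 g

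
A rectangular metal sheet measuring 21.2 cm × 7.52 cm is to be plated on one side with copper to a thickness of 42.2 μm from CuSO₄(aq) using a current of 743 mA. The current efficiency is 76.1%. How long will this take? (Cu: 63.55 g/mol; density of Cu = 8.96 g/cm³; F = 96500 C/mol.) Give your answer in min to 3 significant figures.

Plated area = 21.2 × 7.52 = 159.4 cm²
Volume = 159.4 × 42.2×10⁻⁴ cm = 0.6727 cm³
m(Cu) = 0.6727 × 8.96 = 6.027 g
n(Cu) = 6.027 / 63.55 = 0.09484 mol; n(e⁻) = 2 × 0.09484 = 0.1897 mol
Q = 0.1897 × 96500 / 0.761 = 24060 C
t = 24060 / 0.743 = 32380 s = 540 min

540 min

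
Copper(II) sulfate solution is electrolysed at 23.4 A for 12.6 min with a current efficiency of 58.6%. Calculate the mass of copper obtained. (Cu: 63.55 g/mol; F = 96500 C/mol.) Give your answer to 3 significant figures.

Q = 23.4 × 756 = 17690 C
n(e⁻) = 17690 / 96500 = 0.1833 mol
Cu²⁺ + 2e⁻ → Cu, so theoretical m(Cu) = 0.09165 × 63.55 = 5.824 g
Actual mass = 58.6% × 5.824 = 3.41 g

3.41 g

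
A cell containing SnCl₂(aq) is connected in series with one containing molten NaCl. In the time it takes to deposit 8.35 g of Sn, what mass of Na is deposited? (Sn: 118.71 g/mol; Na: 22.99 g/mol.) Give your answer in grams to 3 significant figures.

n(Sn) = 8.35 / 118.71 = 0.07034 mol
Sn²⁺ + 2e⁻ → Sn, so n(e⁻) = 2 × 0.07034 = 0.1407 mol
Same current for the same time ⇒ same n(e⁻) = 0.1407 mol in both cells.
Na⁺ + e⁻ → Na, so n(Na) = 0.1407 mol
m(Na) = 0.1407 × 22.99 = 3.23 g

3.23 g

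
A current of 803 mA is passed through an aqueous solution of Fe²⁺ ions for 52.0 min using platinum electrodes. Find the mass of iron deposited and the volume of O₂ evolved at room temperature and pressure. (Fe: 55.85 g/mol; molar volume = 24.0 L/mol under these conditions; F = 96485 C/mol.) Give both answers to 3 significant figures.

0.725 g Fe; 0.156 L O₂

Q = 0.803 × 3120 = 2505 C; n(e⁻) = 2505 / 96485 = 0.02596 mol
Cathode: Fe²⁺ + 2e⁻ → Fe → n(Fe) = 0.02596/2 = 0.01298 mol → 0.725 g
Anode: 2H₂O → O₂ + 4H⁺ + 4e⁻ → n(O₂) = 0.02596/4 = 0.006490 mol → 0.156 L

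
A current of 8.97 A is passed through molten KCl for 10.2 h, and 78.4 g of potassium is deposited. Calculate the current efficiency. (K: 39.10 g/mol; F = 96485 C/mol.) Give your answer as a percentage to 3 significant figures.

58.7%

Q = 8.97 × 36720 = 3.294×10^5 C
n(e⁻) = 3.294×10^5 / 96485 = 3.414 mol
K⁺ + e⁻ → K, so theoretical n(K) = 3.414 mol → 133.5 g
Efficiency = 78.4 / 133.5 = 0.5873 = 58.7%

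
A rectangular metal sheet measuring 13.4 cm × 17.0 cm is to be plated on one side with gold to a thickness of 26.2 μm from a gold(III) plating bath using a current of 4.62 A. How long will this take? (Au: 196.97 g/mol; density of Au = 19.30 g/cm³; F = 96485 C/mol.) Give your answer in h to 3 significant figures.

1.02 h

Plated area = 13.4 × 17.0 = 227.8 cm²
Volume = 227.8 × 26.2×10⁻⁴ cm = 0.5968 cm³
m(Au) = 0.5968 × 19.30 = 11.52 g
n(Au) = 11.52 / 196.97 = 0.05849 mol; n(e⁻) = 3 × 0.05849 = 0.1755 mol
Q = 0.1755 × 96485 = 16930 C
t = 16930 / 4.62 = 3665 s = 1.02 h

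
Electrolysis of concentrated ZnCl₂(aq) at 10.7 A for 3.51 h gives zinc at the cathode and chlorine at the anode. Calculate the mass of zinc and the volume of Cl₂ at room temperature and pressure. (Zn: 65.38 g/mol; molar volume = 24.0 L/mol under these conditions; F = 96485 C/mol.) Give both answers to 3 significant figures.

Q = 10.7 × 12636 = 1.352×10^5 C; n(e⁻) = 1.352×10^5 / 96485 = 1.401 mol
Cathode: Zn²⁺ + 2e⁻ → Zn → n(Zn) = 1.401/2 = 0.7005 mol → 45.8 g
Anode: 2Cl⁻ → Cl₂ + 2e⁻ → n(Cl₂) = 1.401/2 = 0.7005 mol → 16.8 L

45.8 g Zn; 16.8 L Cl₂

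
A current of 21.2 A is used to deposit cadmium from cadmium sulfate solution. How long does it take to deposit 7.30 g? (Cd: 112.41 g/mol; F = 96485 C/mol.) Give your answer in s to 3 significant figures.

n(Cd) = 7.30 / 112.41 = 0.06494 mol
Cd²⁺ + 2e⁻ → Cd, so n(e⁻) = 2 × 0.06494 = 0.1299 mol
Q = 0.1299 × 96485 = 12530 C
t = Q / I = 12530 / 21.2 = 591.0 s

591 s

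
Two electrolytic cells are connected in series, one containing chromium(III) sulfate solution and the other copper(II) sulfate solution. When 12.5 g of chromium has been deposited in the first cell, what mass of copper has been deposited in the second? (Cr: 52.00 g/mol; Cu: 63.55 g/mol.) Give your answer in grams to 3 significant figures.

n(Cr) = 12.5 / 52.00 = 0.2404 mol
Cr³⁺ + 3e⁻ → Cr, so n(e⁻) = 3 × 0.2404 = 0.7212 mol
Since the cells are in series, n(e⁻) in the Cu cell is also 0.7212 mol.
Cu²⁺ + 2e⁻ → Cu, so n(Cu) = 0.7212 / 2 = 0.3606 mol
m(Cu) = 0.3606 × 63.55 = 22.9 g

22.9 g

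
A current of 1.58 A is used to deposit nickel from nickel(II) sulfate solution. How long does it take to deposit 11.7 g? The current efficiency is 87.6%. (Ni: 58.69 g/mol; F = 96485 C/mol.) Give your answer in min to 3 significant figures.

n(Ni) = 11.7 / 58.69 = 0.1994 mol
Ni²⁺ + 2e⁻ → Ni, so n(e⁻) = 2 × 0.1994 = 0.3988 mol
Q = 0.3988 × 96485 / 0.876 = 43920 C
t = Q / I = 43920 / 1.58 = 27800 s = 463 min

463 min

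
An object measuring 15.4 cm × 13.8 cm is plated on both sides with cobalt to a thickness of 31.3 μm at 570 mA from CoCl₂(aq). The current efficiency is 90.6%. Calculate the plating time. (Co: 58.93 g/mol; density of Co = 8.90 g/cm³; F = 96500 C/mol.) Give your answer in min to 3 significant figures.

1250 min

Plated area = 2 × 15.4 × 13.8 = 425.0 cm²
Volume = 425.0 × 31.3×10⁻⁴ cm = 1.330 cm³
m(Co) = 1.330 × 8.90 = 11.84 g
n(Co) = 11.84 / 58.93 = 0.2009 mol; n(e⁻) = 2 × 0.2009 = 0.4018 mol
Q = 0.4018 × 96500 / 0.906 = 42800 C
t = 42800 / 0.570 = 75090 s = 1250 min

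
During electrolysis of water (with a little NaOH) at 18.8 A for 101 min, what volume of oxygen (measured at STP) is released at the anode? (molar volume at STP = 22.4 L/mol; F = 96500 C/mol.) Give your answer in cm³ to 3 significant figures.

Q = 18.8 A × 6060 s = 1.139×10^5 C
Moles of electrons = 1.139×10^5 / 96500 = 1.180 mol
2H₂O → O₂ + 4H⁺ + 4e⁻, so n(O₂) = 1.180 / 4 = 0.2950 mol
V = 0.2950 × 22.4 = 6.608 L
= 6610 cm³

6610 cm³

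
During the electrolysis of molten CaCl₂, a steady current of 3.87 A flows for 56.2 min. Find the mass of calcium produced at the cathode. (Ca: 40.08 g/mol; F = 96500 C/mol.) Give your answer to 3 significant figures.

2.71 g

Q = It = 3.87 × 3372 = 13050 C
n(e⁻) = Q/F = 13050/96500 = 0.1352 mol
Ca²⁺ + 2e⁻ → Ca, so n(Ca) = 0.1352 / 2 = 0.06760 mol
m = 0.06760 × 40.08 = 2.71 g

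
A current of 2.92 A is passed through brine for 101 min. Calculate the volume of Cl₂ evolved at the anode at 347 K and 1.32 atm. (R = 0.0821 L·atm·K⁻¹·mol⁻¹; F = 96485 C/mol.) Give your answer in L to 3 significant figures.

Charge passed = 2.92 × 6060 = 17700 C
n(e⁻) = 17700 / 96485 = 0.1834 mol
2Cl⁻ → Cl₂ + 2e⁻, so n(Cl₂) = 0.1834 / 2 = 0.09170 mol
V = nRT/P = 0.09170 × 0.0821 × 347 / 1.32 = 1.979 L

1.98 L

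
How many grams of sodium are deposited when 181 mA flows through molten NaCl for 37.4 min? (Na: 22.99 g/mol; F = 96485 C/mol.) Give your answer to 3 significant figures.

0.0968 g

Q = 0.181 A × 2244 s = 406.2 C
n(e⁻) = Q/F = 406.2/96485 = 0.004210 mol
Na⁺ + e⁻ → Na, so n(Na) = 0.004210 mol
m = 0.004210 × 22.99 = 0.0968 g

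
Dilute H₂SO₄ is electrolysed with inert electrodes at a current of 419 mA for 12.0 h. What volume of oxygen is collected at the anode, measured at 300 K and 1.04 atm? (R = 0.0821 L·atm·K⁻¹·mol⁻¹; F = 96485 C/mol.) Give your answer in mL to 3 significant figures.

Q = 0.419 A × 43200 s = 18100 C
n(e⁻) = Q/F = 18100/96485 = 0.1876 mol
2H₂O → O₂ + 4H⁺ + 4e⁻, so n(O₂) = 0.1876 / 4 = 0.04690 mol
V = nRT/P = 0.04690 × 0.0821 × 300 / 1.04 = 1.111 L
= 1110 mL

1110 mL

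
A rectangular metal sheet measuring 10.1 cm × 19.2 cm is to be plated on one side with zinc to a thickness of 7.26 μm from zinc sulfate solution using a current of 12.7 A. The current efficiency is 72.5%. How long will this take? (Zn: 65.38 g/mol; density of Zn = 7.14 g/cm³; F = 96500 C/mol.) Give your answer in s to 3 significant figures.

322 s

Plated area = 10.1 × 19.2 = 193.9 cm²
Volume = 193.9 × 7.26×10⁻⁴ cm = 0.1408 cm³
m(Zn) = 0.1408 × 7.14 = 1.005 g
n(Zn) = 1.005 / 65.38 = 0.01537 mol; n(e⁻) = 2 × 0.01537 = 0.03074 mol
Q = 0.03074 × 96500 / 0.725 = 4092 C
t = 4092 / 12.7 = 322.2 s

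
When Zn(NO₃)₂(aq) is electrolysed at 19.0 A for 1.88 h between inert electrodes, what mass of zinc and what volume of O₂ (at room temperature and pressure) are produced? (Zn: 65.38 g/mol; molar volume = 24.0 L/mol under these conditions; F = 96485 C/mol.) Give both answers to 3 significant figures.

43.6 g Zn; 8.00 L O₂

Q = 19.0 × 6768 = 1.286×10^5 C; n(e⁻) = 1.286×10^5 / 96485 = 1.333 mol
Cathode: Zn²⁺ + 2e⁻ → Zn → n(Zn) = 1.333/2 = 0.6665 mol → 43.6 g
Anode: 2H₂O → O₂ + 4H⁺ + 4e⁻ → n(O₂) = 1.333/4 = 0.3333 mol → 8.00 L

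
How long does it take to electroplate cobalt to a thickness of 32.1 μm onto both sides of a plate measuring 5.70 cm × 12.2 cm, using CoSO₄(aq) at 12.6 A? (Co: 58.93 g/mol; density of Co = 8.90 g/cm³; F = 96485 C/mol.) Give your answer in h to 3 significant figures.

Plated area = 2 × 5.70 × 12.2 = 139.1 cm²
Volume = 139.1 × 32.1×10⁻⁴ cm = 0.4465 cm³
m(Co) = 0.4465 × 8.90 = 3.974 g
n(Co) = 3.974 / 58.93 = 0.06744 mol; n(e⁻) = 2 × 0.06744 = 0.1349 mol
Q = 0.1349 × 96485 = 13020 C
t = 13020 / 12.6 = 1033 s = 0.287 h

0.287 h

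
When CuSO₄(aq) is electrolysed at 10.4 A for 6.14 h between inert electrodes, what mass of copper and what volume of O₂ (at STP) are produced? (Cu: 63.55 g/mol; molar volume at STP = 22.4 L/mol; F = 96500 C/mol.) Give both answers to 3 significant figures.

75.7 g Cu; 13.3 L O₂

Q = 10.4 × 22104 = 2.299×10^5 C; n(e⁻) = 2.299×10^5 / 96500 = 2.382 mol
Cathode: Cu²⁺ + 2e⁻ → Cu → n(Cu) = 2.382/2 = 1.191 mol → 75.7 g
Anode: 2H₂O → O₂ + 4H⁺ + 4e⁻ → n(O₂) = 2.382/4 = 0.5955 mol → 13.3 L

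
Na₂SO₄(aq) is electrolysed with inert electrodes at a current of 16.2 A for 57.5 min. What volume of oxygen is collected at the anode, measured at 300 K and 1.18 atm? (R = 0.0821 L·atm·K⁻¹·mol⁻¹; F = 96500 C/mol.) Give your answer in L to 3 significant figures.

3.02 L

Charge passed = 16.2 × 3450 = 55890 C
n(e⁻) = Q/F = 55890/96500 = 0.5792 mol
2H₂O → O₂ + 4H⁺ + 4e⁻, so n(O₂) = 0.5792 / 4 = 0.1448 mol
V = nRT/P = 0.1448 × 0.0821 × 300 / 1.18 = 3.022 L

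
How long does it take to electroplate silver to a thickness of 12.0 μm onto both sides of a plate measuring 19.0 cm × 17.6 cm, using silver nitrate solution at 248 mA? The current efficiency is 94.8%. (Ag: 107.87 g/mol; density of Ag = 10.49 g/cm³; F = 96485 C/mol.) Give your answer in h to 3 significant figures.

8.90 h

Plated area = 2 × 19.0 × 17.6 = 668.8 cm²
Volume = 668.8 × 12.0×10⁻⁴ cm = 0.8026 cm³
m(Ag) = 0.8026 × 10.49 = 8.419 g
n(Ag) = 8.419 / 107.87 = 0.07805 mol; n(e⁻) = 0.07805 mol
Q = 0.07805 × 96485 / 0.948 = 7944 C
t = 7944 / 0.248 = 32030 s = 8.90 h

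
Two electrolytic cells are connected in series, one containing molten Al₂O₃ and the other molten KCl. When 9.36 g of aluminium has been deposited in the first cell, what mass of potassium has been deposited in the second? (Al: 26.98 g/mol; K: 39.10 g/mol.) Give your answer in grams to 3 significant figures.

n(Al) = 9.36 / 26.98 = 0.3469 mol
Al³⁺ + 3e⁻ → Al, so n(e⁻) = 3 × 0.3469 = 1.041 mol
In series, the same 1.041 mol of electrons flows through the second cell.
K⁺ + e⁻ → K, so n(K) = 1.041 mol
m(K) = 1.041 × 39.10 = 40.7 g

40.7 g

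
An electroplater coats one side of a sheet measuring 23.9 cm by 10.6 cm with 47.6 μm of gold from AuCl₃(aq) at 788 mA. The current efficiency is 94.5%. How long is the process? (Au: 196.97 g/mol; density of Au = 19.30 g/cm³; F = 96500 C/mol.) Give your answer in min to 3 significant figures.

766 min

Plated area = 23.9 × 10.6 = 253.3 cm²
Volume = 253.3 × 47.6×10⁻⁴ cm = 1.206 cm³
m(Au) = 1.206 × 19.30 = 23.28 g
n(Au) = 23.28 / 196.97 = 0.1182 mol; n(e⁻) = 3 × 0.1182 = 0.3546 mol
Q = 0.3546 × 96500 / 0.945 = 36210 C
t = 36210 / 0.788 = 45950 s = 766 min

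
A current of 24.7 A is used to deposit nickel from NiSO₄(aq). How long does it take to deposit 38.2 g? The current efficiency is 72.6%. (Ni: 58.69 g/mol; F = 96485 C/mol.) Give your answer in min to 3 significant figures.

n(Ni) = 38.2 / 58.69 = 0.6509 mol
Ni²⁺ + 2e⁻ → Ni, so n(e⁻) = 2 × 0.6509 = 1.302 mol
Q = 1.302 × 96485 / 0.726 = 1.730×10^5 C
t = Q / I = 1.730×10^5 / 24.7 = 7004 s = 117 min

117 min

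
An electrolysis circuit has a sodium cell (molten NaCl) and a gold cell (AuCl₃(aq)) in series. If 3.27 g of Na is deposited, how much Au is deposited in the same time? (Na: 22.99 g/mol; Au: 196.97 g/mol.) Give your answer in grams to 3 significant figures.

9.34 g

n(Na) = 3.27 / 22.99 = 0.1422 mol
Na⁺ + e⁻ → Na, so n(e⁻) = 0.1422 mol
In series, the same 0.1422 mol of electrons flows through the second cell.
Au³⁺ + 3e⁻ → Au, so n(Au) = 0.1422 / 3 = 0.04740 mol
m(Au) = 0.04740 × 196.97 = 9.34 g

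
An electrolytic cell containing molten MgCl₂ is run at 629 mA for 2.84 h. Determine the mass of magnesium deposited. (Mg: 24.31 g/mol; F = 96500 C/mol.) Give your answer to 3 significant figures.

Q = It = 0.629 × 10224 = 6431 C
Moles of electrons = 6431 / 96500 = 0.06664 mol
Mg²⁺ + 2e⁻ → Mg, so n(Mg) = 0.06664 / 2 = 0.03332 mol
m = 0.03332 × 24.31 = 0.810 g

0.810 g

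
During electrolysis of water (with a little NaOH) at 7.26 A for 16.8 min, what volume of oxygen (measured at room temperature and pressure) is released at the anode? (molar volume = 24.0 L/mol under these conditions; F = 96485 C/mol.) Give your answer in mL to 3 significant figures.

455 mL

Q = 7.26 A × 1008 s = 7318 C
n(e⁻) = 7318 / 96485 = 0.07585 mol
2H₂O → O₂ + 4H⁺ + 4e⁻, so n(O₂) = 0.07585 / 4 = 0.01896 mol
V = 0.01896 × 24.0 = 0.4550 L
= 455 mL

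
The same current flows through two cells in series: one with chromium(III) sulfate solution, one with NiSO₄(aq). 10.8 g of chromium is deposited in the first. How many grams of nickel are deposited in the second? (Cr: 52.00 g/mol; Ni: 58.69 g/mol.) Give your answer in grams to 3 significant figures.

18.3 g

n(Cr) = 10.8 / 52.00 = 0.2077 mol
Cr³⁺ + 3e⁻ → Cr, so n(e⁻) = 3 × 0.2077 = 0.6231 mol
Since the cells are in series, n(e⁻) in the Ni cell is also 0.6231 mol.
Ni²⁺ + 2e⁻ → Ni, so n(Ni) = 0.6231 / 2 = 0.3116 mol
m(Ni) = 0.3116 × 58.69 = 18.3 g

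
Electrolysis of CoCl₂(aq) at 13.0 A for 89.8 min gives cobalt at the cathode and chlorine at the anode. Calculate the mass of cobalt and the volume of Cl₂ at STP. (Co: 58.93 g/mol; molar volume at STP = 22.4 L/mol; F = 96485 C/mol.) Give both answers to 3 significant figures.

Q = 13.0 × 5388 = 70040 C; n(e⁻) = 70040 / 96485 = 0.7259 mol
Cathode: Co²⁺ + 2e⁻ → Co → n(Co) = 0.7259/2 = 0.3630 mol → 21.4 g
Anode: 2Cl⁻ → Cl₂ + 2e⁻ → n(Cl₂) = 0.7259/2 = 0.3630 mol → 8.13 L

21.4 g Co; 8.13 L Cl₂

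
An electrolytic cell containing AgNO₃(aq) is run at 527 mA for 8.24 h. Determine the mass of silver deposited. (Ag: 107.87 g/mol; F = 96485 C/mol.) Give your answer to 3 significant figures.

Q = 0.527 A × 29664 s = 15630 C
n(e⁻) = 15630 / 96485 = 0.1620 mol
Ag⁺ + e⁻ → Ag, so n(Ag) = 0.1620 mol
m = 0.1620 × 107.87 = 17.5 g

17.5 g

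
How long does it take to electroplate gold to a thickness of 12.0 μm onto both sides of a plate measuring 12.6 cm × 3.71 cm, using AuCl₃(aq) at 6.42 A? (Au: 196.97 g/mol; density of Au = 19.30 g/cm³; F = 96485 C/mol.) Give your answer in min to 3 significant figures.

Plated area = 2 × 12.6 × 3.71 = 93.49 cm²
Volume = 93.49 × 12.0×10⁻⁴ cm = 0.1122 cm³
m(Au) = 0.1122 × 19.30 = 2.165 g
n(Au) = 2.165 / 196.97 = 0.01099 mol; n(e⁻) = 3 × 0.01099 = 0.03297 mol
Q = 0.03297 × 96485 = 3181 C
t = 3181 / 6.42 = 495.5 s = 8.26 min

8.26 min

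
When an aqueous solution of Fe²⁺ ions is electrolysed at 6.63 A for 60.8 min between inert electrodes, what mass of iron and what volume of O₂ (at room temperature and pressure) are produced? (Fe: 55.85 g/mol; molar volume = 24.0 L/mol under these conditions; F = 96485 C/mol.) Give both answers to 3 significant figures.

Q = 6.63 × 3648 = 24190 C; n(e⁻) = 24190 / 96485 = 0.2507 mol
Cathode: Fe²⁺ + 2e⁻ → Fe → n(Fe) = 0.2507/2 = 0.1254 mol → 7.00 g
Anode: 2H₂O → O₂ + 4H⁺ + 4e⁻ → n(O₂) = 0.2507/4 = 0.06268 mol → 1.50 L

7.00 g Fe; 1.50 L O₂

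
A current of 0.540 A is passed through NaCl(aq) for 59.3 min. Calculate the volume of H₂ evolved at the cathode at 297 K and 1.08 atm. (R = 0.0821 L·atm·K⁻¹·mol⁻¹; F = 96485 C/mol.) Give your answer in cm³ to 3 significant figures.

225 cm³

Q = 0.540 A × 3558 s = 1921 C
n(e⁻) = 1921 / 96485 = 0.01991 mol
2H⁺ + 2e⁻ → H₂, so n(H₂) = 0.01991 / 2 = 0.009955 mol
V = nRT/P = 0.009955 × 0.0821 × 297 / 1.08 = 0.2248 L
= 225 cm³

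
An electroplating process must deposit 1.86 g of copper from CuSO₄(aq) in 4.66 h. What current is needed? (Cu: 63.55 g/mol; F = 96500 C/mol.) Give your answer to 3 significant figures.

n(Cu) = 1.86 / 63.55 = 0.02927 mol
Cu²⁺ + 2e⁻ → Cu, so n(e⁻) = 2 × 0.02927 = 0.05854 mol
Q = 0.05854 × 96500 = 5649 C
I = Q / t = 5649 / 16776 s = 0.337 A

0.337 A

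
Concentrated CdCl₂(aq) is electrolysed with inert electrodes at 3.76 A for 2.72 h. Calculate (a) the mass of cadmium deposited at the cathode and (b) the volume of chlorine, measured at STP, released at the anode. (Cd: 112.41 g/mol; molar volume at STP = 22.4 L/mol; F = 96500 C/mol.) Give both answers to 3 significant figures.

21.4 g Cd; 4.27 L Cl₂

Q = 3.76 × 9792 = 36820 C; n(e⁻) = 36820 / 96500 = 0.3816 mol
Cathode: Cd²⁺ + 2e⁻ → Cd → n(Cd) = 0.3816/2 = 0.1908 mol → 21.4 g
Anode: 2Cl⁻ → Cl₂ + 2e⁻ → n(Cl₂) = 0.3816/2 = 0.1908 mol → 4.27 L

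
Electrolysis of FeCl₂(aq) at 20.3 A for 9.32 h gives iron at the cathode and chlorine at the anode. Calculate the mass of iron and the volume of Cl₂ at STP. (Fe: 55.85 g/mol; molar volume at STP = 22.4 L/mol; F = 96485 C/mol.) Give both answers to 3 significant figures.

Q = 20.3 × 33552 = 6.811×10^5 C; n(e⁻) = 6.811×10^5 / 96485 = 7.059 mol
Cathode: Fe²⁺ + 2e⁻ → Fe → n(Fe) = 7.059/2 = 3.530 mol → 197 g
Anode: 2Cl⁻ → Cl₂ + 2e⁻ → n(Cl₂) = 7.059/2 = 3.530 mol → 79.1 L

197 g Fe; 79.1 L Cl₂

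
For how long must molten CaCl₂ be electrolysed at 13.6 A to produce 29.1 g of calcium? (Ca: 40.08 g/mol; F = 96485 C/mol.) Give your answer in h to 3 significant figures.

n(Ca) = 29.1 / 40.08 = 0.7260 mol
Ca²⁺ + 2e⁻ → Ca, so n(e⁻) = 2 × 0.7260 = 1.452 mol
Q = 1.452 × 96485 = 1.401×10^5 C
t = Q / I = 1.401×10^5 / 13.6 = 10300 s = 2.86 h

2.86 h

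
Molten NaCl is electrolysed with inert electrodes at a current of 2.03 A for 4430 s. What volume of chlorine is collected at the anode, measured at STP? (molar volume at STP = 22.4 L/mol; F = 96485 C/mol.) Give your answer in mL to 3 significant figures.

Q = 2.03 A × 4430 s = 8993 C
n(e⁻) = Q/F = 8993/96485 = 0.09321 mol
2Cl⁻ → Cl₂ + 2e⁻, so n(Cl₂) = 0.09321 / 2 = 0.04661 mol
V = 0.04661 × 22.4 = 1.044 L
= 1040 mL

1040 mL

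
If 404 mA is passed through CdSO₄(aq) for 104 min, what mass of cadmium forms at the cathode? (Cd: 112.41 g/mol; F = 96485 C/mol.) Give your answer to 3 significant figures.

1.47 g

Q = It = 0.404 × 6240 = 2521 C
n(e⁻) = Q/F = 2521/96485 = 0.02613 mol
Cd²⁺ + 2e⁻ → Cd, so n(Cd) = 0.02613 / 2 = 0.01307 mol
m = 0.01307 × 112.41 = 1.47 g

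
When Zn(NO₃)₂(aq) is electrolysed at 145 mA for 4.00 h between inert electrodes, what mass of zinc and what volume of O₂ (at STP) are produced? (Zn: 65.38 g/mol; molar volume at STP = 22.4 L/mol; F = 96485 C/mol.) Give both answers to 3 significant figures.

Q = 0.145 × 14400 = 2088 C; n(e⁻) = 2088 / 96485 = 0.02164 mol
Cathode: Zn²⁺ + 2e⁻ → Zn → n(Zn) = 0.02164/2 = 0.01082 mol → 0.707 g
Anode: 2H₂O → O₂ + 4H⁺ + 4e⁻ → n(O₂) = 0.02164/4 = 0.005410 mol → 0.121 L

0.707 g Zn; 0.121 L O₂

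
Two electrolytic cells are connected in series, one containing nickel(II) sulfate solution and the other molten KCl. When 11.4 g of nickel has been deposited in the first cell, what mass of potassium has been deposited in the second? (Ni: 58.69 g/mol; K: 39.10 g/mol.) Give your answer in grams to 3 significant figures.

n(Ni) = 11.4 / 58.69 = 0.1942 mol
Ni²⁺ + 2e⁻ → Ni, so n(e⁻) = 2 × 0.1942 = 0.3884 mol
In series, the same 0.3884 mol of electrons flows through the second cell.
K⁺ + e⁻ → K, so n(K) = 0.3884 mol
m(K) = 0.3884 × 39.10 = 15.2 g

15.2 g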